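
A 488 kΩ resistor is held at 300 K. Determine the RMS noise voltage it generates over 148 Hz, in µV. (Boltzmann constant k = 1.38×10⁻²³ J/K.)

V_n = √(4kTRB)
4kTRB = 4 × 1.38×10⁻²³ × 300 × 4.88×10⁵ × 1.48×10² = 1.20×10⁻¹² V²
V_n = √(1.20×10⁻¹²) = 1.09×10⁻⁶ V = 1.09 µV

1.09 µV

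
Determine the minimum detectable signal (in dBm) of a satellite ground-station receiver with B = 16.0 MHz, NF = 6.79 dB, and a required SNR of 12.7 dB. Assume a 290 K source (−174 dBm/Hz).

−82.5 dBm

Sensitivity = −174 + 10 log₁₀(B) + NF + SNR_min
= −174 + 72.04 + 6.79 + 12.7
= −82.47 dBm → −82.5 dBm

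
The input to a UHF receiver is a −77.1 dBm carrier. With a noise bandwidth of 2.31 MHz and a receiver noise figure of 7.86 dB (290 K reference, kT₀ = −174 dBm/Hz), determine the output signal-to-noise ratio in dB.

25.4 dB

Noise floor: N = −174 + 10 log₁₀(B) + NF
10 log₁₀(2.31×10⁶) = 63.64 dB
N = −174 + 63.64 + 7.86 = −102.50 dBm
SNR = P_sig − N = −77.1 − (−102.50) = 25.40 dB → 25.4 dB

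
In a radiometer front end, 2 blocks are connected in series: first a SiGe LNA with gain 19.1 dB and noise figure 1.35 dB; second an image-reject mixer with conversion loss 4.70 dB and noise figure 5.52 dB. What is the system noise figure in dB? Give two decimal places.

1.45 dB

Convert to linear (a loss of L dB is a gain of −L dB): F_i = 10^(NF_i/10), G_i = 10^(G_i,dB/10)
  Stage 1: F_1 = 10^(1.35/10) = 1.365, G_1 = 10^(19.1/10) = 81.28
  Stage 2: F_2 = 10^(5.52/10) = 3.565, G_2 = 10^(−4.70/10) = 0.3388
Friis cascade:
  F = 1.365 + (3.565 − 1)/81.28 = 1.396
NF = 10 log₁₀(1.396) = 1.45 dB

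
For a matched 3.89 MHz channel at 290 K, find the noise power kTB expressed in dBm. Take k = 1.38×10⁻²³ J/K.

−108.1 dBm

P_n = kTB = 1.38×10⁻²³ × 290 × 3.89×10⁶ = 1.56×10⁻¹⁴ W
In dBm: 10 log₁₀(1.56×10⁻¹⁴ / 10⁻³) = −108.1 dBm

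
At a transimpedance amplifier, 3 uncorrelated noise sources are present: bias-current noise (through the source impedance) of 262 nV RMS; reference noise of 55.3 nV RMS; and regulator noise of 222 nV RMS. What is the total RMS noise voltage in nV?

348 nV

Uncorrelated sources add in power (mean-square): V_tot = √(ΣV_i²)
V_tot = √[(2.62×10⁻⁷)² + (5.53×10⁻⁸)² + (2.22×10⁻⁷)²] = 3.48×10⁻⁷ V = 348 nV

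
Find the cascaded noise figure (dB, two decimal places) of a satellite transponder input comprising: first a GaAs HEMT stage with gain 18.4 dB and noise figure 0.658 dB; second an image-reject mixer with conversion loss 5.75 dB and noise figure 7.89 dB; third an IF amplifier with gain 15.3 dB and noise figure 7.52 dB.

1.73 dB

Convert to linear (a loss of L dB is a gain of −L dB): F_i = 10^(NF_i/10), G_i = 10^(G_i,dB/10)
  Stage 1: F_1 = 10^(0.658/10) = 1.164, G_1 = 10^(18.4/10) = 69.18
  Stage 2: F_2 = 10^(7.89/10) = 6.152, G_2 = 10^(−5.75/10) = 0.2661
  Stage 3: F_3 = 10^(7.52/10) = 5.649, G_3 = 10^(15.3/10) = 33.88
Friis cascade:
  F = 1.164 + (6.152 − 1)/69.18 + (5.649 − 1)/18.41 = 1.491
NF = 10 log₁₀(1.491) = 1.73 dB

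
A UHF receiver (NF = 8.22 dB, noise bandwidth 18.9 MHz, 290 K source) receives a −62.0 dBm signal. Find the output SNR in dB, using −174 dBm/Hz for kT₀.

Noise floor: N = −174 + 10 log₁₀(B) + NF
10 log₁₀(1.89×10⁷) = 72.76 dB
N = −174 + 72.76 + 8.22 = −93.02 dBm
SNR = P_sig − N = −62.0 − (−93.02) = 31.02 dB → 31.0 dB

31.0 dB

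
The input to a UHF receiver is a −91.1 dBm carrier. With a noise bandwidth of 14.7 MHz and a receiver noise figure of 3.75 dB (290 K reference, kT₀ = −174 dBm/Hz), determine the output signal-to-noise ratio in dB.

Noise floor: N = −174 + 10 log₁₀(B) + NF
10 log₁₀(1.47×10⁷) = 71.67 dB
N = −174 + 71.67 + 3.75 = −98.58 dBm
SNR = P_sig − N = −91.1 − (−98.58) = 7.48 dB → 7.5 dB

7.5 dB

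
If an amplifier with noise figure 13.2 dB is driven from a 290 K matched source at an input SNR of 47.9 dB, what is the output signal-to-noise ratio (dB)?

34.7 dB

By definition F = SNR_in/SNR_out, so in dB: SNR_out = SNR_in − NF
SNR_out = 47.9 − 13.2 = 34.7 dB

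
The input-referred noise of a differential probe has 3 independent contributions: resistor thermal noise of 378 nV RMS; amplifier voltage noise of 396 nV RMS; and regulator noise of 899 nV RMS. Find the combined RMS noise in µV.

Uncorrelated sources add in power (mean-square): V_tot = √(ΣV_i²)
V_tot = √[(3.78×10⁻⁷)² + (3.96×10⁻⁷)² + (8.99×10⁻⁷)²] = 1.05×10⁻⁶ V = 1.05 µV

1.05 µV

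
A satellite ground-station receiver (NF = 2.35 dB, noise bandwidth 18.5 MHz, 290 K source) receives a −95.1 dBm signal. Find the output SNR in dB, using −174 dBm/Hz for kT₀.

Noise floor: N = −174 + 10 log₁₀(B) + NF
10 log₁₀(1.85×10⁷) = 72.67 dB
N = −174 + 72.67 + 2.35 = −98.98 dBm
SNR = P_sig − N = −95.1 − (−98.98) = 3.88 dB → 3.9 dB

3.9 dB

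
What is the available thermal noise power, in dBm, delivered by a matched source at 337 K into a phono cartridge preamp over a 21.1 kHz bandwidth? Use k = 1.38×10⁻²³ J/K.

P_n = kTB = 1.38×10⁻²³ × 337 × 2.11×10⁴ = 9.81×10⁻¹⁷ W
In dBm: 10 log₁₀(9.81×10⁻¹⁷ / 10⁻³) = −130.1 dBm

−130.1 dBm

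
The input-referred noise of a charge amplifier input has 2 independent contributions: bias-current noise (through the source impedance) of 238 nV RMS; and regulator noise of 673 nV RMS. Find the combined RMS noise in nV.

Uncorrelated sources add in power (mean-square): V_tot = √(ΣV_i²)
V_tot = √[(2.38×10⁻⁷)² + (6.73×10⁻⁷)²] = 7.14×10⁻⁷ V = 714 nV

714 nV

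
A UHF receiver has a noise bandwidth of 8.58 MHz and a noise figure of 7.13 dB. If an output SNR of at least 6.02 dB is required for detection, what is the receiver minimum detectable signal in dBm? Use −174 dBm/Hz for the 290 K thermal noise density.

−91.5 dBm

Sensitivity = −174 + 10 log₁₀(B) + NF + SNR_min
= −174 + 69.33 + 7.13 + 6.02
= −91.52 dBm → −91.5 dBm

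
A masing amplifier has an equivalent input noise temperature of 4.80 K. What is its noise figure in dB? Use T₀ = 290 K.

0.071 dB

F = 1 + T_e/T₀ = 1 + 4.80/290 = 1.01655
NF = 10 log₁₀(1.01655) = 0.071 dB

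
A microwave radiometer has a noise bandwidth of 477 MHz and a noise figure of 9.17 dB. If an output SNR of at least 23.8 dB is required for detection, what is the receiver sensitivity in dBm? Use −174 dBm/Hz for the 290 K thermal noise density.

−54.2 dBm

Sensitivity = −174 + 10 log₁₀(B) + NF + SNR_min
= −174 + 86.79 + 9.17 + 23.8
= −54.24 dBm → −54.2 dBm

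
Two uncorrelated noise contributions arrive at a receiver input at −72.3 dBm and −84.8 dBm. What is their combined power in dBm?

Convert to linear, add, convert back:
P₁ = 5.89×10⁻¹¹ W, P₂ = 3.31×10⁻¹² W
P_tot = 6.22×10⁻¹¹ W → 10 log₁₀(P_tot / 10⁻³) = −72.1 dBm

−72.1 dBm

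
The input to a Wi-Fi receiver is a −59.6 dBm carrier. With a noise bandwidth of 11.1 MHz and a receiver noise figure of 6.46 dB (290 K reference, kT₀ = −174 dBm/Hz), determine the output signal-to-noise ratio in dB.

37.5 dB

Noise floor: N = −174 + 10 log₁₀(B) + NF
10 log₁₀(1.11×10⁷) = 70.45 dB
N = −174 + 70.45 + 6.46 = −97.09 dBm
SNR = P_sig − N = −59.6 − (−97.09) = 37.49 dB → 37.5 dB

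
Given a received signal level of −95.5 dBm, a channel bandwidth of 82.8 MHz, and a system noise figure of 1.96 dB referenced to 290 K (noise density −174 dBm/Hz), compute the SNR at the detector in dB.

Noise floor: N = −174 + 10 log₁₀(B) + NF
10 log₁₀(8.28×10⁷) = 79.18 dB
N = −174 + 79.18 + 1.96 = −92.86 dBm
SNR = P_sig − N = −95.5 − (−92.86) = −2.64 dB → −2.6 dB

−2.6 dB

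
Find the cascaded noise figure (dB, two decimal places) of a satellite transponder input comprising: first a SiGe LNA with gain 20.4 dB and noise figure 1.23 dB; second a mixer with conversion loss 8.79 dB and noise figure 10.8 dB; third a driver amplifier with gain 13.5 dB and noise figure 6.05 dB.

Convert to linear (a loss of L dB is a gain of −L dB): F_i = 10^(NF_i/10), G_i = 10^(G_i,dB/10)
  Stage 1: F_1 = 10^(1.23/10) = 1.327, G_1 = 10^(20.4/10) = 109.6
  Stage 2: F_2 = 10^(10.8/10) = 12.02, G_2 = 10^(−8.79/10) = 0.1321
  Stage 3: F_3 = 10^(6.05/10) = 4.027, G_3 = 10^(13.5/10) = 22.39
Friis cascade:
  F = 1.327 + (12.02 − 1)/109.6 + (4.027 − 1)/14.49 = 1.637
NF = 10 log₁₀(1.637) = 2.14 dB

2.14 dB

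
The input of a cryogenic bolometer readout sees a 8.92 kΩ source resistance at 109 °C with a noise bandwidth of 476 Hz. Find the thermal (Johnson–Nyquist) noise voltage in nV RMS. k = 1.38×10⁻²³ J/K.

T = 109 °C + 273.15 = 382.15 K
V_n = √(4kTRB)
4kTRB = 4 × 1.38×10⁻²³ × 382.15 × 8.92×10³ × 4.76×10² = 8.96×10⁻¹⁴ V²
V_n = √(8.96×10⁻¹⁴) = 2.99×10⁻⁷ V = 299 nV

299 nV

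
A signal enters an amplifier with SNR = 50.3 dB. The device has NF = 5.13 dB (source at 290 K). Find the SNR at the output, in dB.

45.17 dB

By definition F = SNR_in/SNR_out, so in dB: SNR_out = SNR_in − NF
SNR_out = 50.3 − 5.13 = 45.17 dB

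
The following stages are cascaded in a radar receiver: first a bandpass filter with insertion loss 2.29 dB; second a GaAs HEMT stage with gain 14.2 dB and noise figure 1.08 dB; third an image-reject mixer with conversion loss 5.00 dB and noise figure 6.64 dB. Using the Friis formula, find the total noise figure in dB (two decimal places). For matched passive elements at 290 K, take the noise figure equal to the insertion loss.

3.81 dB

Convert to linear (a loss of L dB is a gain of −L dB): F_i = 10^(NF_i/10), G_i = 10^(G_i,dB/10)
  Stage 1: F_1 = 10^(2.29/10) = 1.694, G_1 = 10^(−2.29/10) = 0.5902
  Stage 2: F_2 = 10^(1.08/10) = 1.282, G_2 = 10^(14.2/10) = 26.30
  Stage 3: F_3 = 10^(6.64/10) = 4.613, G_3 = 10^(−5.00/10) = 0.3162
Friis cascade:
  F = 1.694 + (1.282 − 1)/0.5902 + (4.613 − 1)/15.52 = 2.405
NF = 10 log₁₀(2.405) = 3.81 dB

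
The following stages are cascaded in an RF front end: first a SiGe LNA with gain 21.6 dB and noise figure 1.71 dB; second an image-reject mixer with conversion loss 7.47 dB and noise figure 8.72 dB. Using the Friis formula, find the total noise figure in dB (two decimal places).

Convert to linear (a loss of L dB is a gain of −L dB): F_i = 10^(NF_i/10), G_i = 10^(G_i,dB/10)
  Stage 1: F_1 = 10^(1.71/10) = 1.483, G_1 = 10^(21.6/10) = 144.5
  Stage 2: F_2 = 10^(8.72/10) = 7.447, G_2 = 10^(−7.47/10) = 0.1791
Friis cascade:
  F = 1.483 + (7.447 − 1)/144.5 = 1.527
NF = 10 log₁₀(1.527) = 1.84 dB

1.84 dB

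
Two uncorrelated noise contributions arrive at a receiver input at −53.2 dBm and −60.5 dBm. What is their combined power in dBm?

−52.5 dBm

Convert to linear, add, convert back:
P₁ = 4.79×10⁻⁹ W, P₂ = 8.91×10⁻¹⁰ W
P_tot = 5.68×10⁻⁹ W → 10 log₁₀(P_tot / 10⁻³) = −52.5 dBm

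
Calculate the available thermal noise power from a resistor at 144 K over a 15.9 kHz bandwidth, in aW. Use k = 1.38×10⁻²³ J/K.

31.6 aW

P_n = kTB = 1.38×10⁻²³ × 144 × 1.59×10⁴ = 3.16×10⁻¹⁷ W = 31.6 aW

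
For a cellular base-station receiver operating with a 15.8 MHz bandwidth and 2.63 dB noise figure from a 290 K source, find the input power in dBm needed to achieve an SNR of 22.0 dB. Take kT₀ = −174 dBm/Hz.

Sensitivity = −174 + 10 log₁₀(B) + NF + SNR_min
= −174 + 71.99 + 2.63 + 22.0
= −77.38 dBm → −77.4 dBm

−77.4 dBm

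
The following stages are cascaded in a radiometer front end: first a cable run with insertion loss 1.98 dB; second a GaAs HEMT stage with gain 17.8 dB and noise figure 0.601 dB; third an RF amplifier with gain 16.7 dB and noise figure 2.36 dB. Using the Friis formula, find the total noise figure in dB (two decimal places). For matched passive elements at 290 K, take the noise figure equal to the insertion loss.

2.63 dB

Convert to linear (a loss of L dB is a gain of −L dB): F_i = 10^(NF_i/10), G_i = 10^(G_i,dB/10)
  Stage 1: F_1 = 10^(1.98/10) = 1.578, G_1 = 10^(−1.98/10) = 0.6339
  Stage 2: F_2 = 10^(0.601/10) = 1.148, G_2 = 10^(17.8/10) = 60.26
  Stage 3: F_3 = 10^(2.36/10) = 1.722, G_3 = 10^(16.7/10) = 46.77
Friis cascade:
  F = 1.578 + (1.148 − 1)/0.6339 + (1.722 − 1)/38.19 = 1.831
NF = 10 log₁₀(1.831) = 2.63 dB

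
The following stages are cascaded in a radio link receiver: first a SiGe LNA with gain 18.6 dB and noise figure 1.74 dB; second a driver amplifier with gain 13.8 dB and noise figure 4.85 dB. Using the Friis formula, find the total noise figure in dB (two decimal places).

Convert to linear (a loss of L dB is a gain of −L dB): F_i = 10^(NF_i/10), G_i = 10^(G_i,dB/10)
  Stage 1: F_1 = 10^(1.74/10) = 1.493, G_1 = 10^(18.6/10) = 72.44
  Stage 2: F_2 = 10^(4.85/10) = 3.055, G_2 = 10^(13.8/10) = 23.99
Friis cascade:
  F = 1.493 + (3.055 − 1)/72.44 = 1.521
NF = 10 log₁₀(1.521) = 1.82 dB

1.82 dB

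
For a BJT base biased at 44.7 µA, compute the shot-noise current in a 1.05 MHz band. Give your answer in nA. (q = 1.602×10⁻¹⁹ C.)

I_n = √(2qI·B)
2qI·B = 2 × 1.602×10⁻¹⁹ × 4.47×10⁻⁵ × 1.05×10⁶ = 1.50×10⁻¹⁷ A²
I_n = √(1.50×10⁻¹⁷) = 3.88×10⁻⁹ A = 3.88 nA

3.88 nA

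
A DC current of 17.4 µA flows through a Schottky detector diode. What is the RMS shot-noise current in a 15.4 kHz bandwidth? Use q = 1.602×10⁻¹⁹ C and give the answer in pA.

I_n = √(2qI·B)
2qI·B = 2 × 1.602×10⁻¹⁹ × 1.74×10⁻⁵ × 1.54×10⁴ = 8.59×10⁻²⁰ A²
I_n = √(8.59×10⁻²⁰) = 2.93×10⁻¹⁰ A = 293 pA

293 pA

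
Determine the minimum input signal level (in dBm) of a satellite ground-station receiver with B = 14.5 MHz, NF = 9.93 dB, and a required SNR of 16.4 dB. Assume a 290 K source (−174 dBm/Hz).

Sensitivity = −174 + 10 log₁₀(B) + NF + SNR_min
= −174 + 71.61 + 9.93 + 16.4
= −76.06 dBm → −76.1 dBm

−76.1 dBm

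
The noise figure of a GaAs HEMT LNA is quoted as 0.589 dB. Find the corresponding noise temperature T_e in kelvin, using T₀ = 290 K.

42.1 K

F = 10^(0.589/10) = 1.14525
T_e = (F − 1)·T₀ = (1.14525 − 1) × 290 = 42.1 K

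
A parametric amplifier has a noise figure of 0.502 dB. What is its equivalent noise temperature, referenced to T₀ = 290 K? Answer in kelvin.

35.5 K

F = 10^(0.502/10) = 1.12254
T_e = (F − 1)·T₀ = (1.12254 − 1) × 290 = 35.5 K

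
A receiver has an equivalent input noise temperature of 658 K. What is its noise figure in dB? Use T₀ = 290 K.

5.14 dB

F = 1 + T_e/T₀ = 1 + 658/290 = 3.26897
NF = 10 log₁₀(3.26897) = 5.14 dB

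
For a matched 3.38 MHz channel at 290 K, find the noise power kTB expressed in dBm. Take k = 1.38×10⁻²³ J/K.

−108.7 dBm

P_n = kTB = 1.38×10⁻²³ × 290 × 3.38×10⁶ = 1.35×10⁻¹⁴ W
In dBm: 10 log₁₀(1.35×10⁻¹⁴ / 10⁻³) = −108.7 dBm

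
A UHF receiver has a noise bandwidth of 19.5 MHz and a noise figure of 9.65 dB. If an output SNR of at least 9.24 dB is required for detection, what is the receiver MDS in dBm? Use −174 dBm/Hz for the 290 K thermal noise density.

Sensitivity = −174 + 10 log₁₀(B) + NF + SNR_min
= −174 + 72.9 + 9.65 + 9.24
= −82.21 dBm → −82.2 dBm

−82.2 dBm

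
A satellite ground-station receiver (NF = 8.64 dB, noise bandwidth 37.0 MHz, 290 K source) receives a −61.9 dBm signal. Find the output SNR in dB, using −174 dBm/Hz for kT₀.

27.8 dB

Noise floor: N = −174 + 10 log₁₀(B) + NF
10 log₁₀(3.70×10⁷) = 75.68 dB
N = −174 + 75.68 + 8.64 = −89.68 dBm
SNR = P_sig − N = −61.9 − (−89.68) = 27.78 dB → 27.8 dB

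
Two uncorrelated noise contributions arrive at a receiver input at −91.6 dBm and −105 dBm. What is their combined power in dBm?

−91.4 dBm

Convert to linear, add, convert back:
P₁ = 6.92×10⁻¹³ W, P₂ = 3.16×10⁻¹⁴ W
P_tot = 7.23×10⁻¹³ W → 10 log₁₀(P_tot / 10⁻³) = −91.4 dBm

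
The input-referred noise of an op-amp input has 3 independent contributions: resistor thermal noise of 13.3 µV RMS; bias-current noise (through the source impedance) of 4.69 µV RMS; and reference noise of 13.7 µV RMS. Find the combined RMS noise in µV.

Uncorrelated sources add in power (mean-square): V_tot = √(ΣV_i²)
V_tot = √[(1.33×10⁻⁵)² + (4.69×10⁻⁶)² + (1.37×10⁻⁵)²] = 1.97×10⁻⁵ V = 19.7 µV

19.7 µV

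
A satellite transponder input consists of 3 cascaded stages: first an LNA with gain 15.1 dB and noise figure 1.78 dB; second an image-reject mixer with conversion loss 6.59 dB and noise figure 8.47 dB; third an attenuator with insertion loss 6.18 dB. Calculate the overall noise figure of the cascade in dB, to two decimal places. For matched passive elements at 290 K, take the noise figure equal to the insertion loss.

Convert to linear (a loss of L dB is a gain of −L dB): F_i = 10^(NF_i/10), G_i = 10^(G_i,dB/10)
  Stage 1: F_1 = 10^(1.78/10) = 1.507, G_1 = 10^(15.1/10) = 32.36
  Stage 2: F_2 = 10^(8.47/10) = 7.031, G_2 = 10^(−6.59/10) = 0.2193
  Stage 3: F_3 = 10^(6.18/10) = 4.150, G_3 = 10^(−6.18/10) = 0.2410
Friis cascade:
  F = 1.507 + (7.031 − 1)/32.36 + (4.150 − 1)/7.096 = 2.137
NF = 10 log₁₀(2.137) = 3.30 dB

3.30 dB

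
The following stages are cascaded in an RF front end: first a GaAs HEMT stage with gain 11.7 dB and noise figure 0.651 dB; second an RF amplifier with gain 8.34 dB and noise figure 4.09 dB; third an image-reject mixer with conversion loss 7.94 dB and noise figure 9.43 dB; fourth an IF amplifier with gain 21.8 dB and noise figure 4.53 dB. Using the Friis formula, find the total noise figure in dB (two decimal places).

1.64 dB

Convert to linear (a loss of L dB is a gain of −L dB): F_i = 10^(NF_i/10), G_i = 10^(G_i,dB/10)
  Stage 1: F_1 = 10^(0.651/10) = 1.162, G_1 = 10^(11.7/10) = 14.79
  Stage 2: F_2 = 10^(4.09/10) = 2.564, G_2 = 10^(8.34/10) = 6.823
  Stage 3: F_3 = 10^(9.43/10) = 8.770, G_3 = 10^(−7.94/10) = 0.1607
  Stage 4: F_4 = 10^(4.53/10) = 2.838, G_4 = 10^(21.8/10) = 151.4
Friis cascade:
  F = 1.162 + (2.564 − 1)/14.79 + (8.770 − 1)/100.9 + (2.838 − 1)/16.22 = 1.458
NF = 10 log₁₀(1.458) = 1.64 dB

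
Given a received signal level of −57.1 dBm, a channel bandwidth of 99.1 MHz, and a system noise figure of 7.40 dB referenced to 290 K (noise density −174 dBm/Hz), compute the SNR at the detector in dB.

Noise floor: N = −174 + 10 log₁₀(B) + NF
10 log₁₀(9.91×10⁷) = 79.96 dB
N = −174 + 79.96 + 7.40 = −86.64 dBm
SNR = P_sig − N = −57.1 − (−86.64) = 29.54 dB → 29.5 dB

29.5 dB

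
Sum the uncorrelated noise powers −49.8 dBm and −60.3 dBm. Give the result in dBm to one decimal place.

−49.4 dBm

Convert to linear, add, convert back:
P₁ = 1.05×10⁻⁸ W, P₂ = 9.33×10⁻¹⁰ W
P_tot = 1.14×10⁻⁸ W → 10 log₁₀(P_tot / 10⁻³) = −49.4 dBm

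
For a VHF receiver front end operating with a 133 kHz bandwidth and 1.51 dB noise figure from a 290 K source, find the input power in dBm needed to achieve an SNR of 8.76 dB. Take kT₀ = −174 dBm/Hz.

Sensitivity = −174 + 10 log₁₀(B) + NF + SNR_min
= −174 + 51.24 + 1.51 + 8.76
= −112.49 dBm → −112.5 dBm

−112.5 dBm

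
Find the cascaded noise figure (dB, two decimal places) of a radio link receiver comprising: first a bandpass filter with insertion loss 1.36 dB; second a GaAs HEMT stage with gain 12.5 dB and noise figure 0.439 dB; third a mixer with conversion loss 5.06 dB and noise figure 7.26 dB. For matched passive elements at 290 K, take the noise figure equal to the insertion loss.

Convert to linear (a loss of L dB is a gain of −L dB): F_i = 10^(NF_i/10), G_i = 10^(G_i,dB/10)
  Stage 1: F_1 = 10^(1.36/10) = 1.368, G_1 = 10^(−1.36/10) = 0.7311
  Stage 2: F_2 = 10^(0.439/10) = 1.106, G_2 = 10^(12.5/10) = 17.78
  Stage 3: F_3 = 10^(7.26/10) = 5.321, G_3 = 10^(−5.06/10) = 0.3119
Friis cascade:
  F = 1.368 + (1.106 − 1)/0.7311 + (5.321 − 1)/13.00 = 1.846
NF = 10 log₁₀(1.846) = 2.66 dB

2.66 dB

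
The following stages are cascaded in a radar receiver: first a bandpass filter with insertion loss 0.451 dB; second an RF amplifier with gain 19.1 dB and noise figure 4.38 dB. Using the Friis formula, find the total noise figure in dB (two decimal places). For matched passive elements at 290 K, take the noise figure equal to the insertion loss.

4.83 dB

Convert to linear (a loss of L dB is a gain of −L dB): F_i = 10^(NF_i/10), G_i = 10^(G_i,dB/10)
  Stage 1: F_1 = 10^(0.451/10) = 1.109, G_1 = 10^(−0.451/10) = 0.9014
  Stage 2: F_2 = 10^(4.38/10) = 2.742, G_2 = 10^(19.1/10) = 81.28
Friis cascade:
  F = 1.109 + (2.742 − 1)/0.9014 = 3.042
NF = 10 log₁₀(3.042) = 4.83 dB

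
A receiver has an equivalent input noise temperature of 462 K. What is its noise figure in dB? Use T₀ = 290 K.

4.14 dB

F = 1 + T_e/T₀ = 1 + 462/290 = 2.5931
NF = 10 log₁₀(2.5931) = 4.14 dB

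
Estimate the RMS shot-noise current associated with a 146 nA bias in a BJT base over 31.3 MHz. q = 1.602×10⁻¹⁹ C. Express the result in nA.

I_n = √(2qI·B)
2qI·B = 2 × 1.602×10⁻¹⁹ × 1.46×10⁻⁷ × 3.13×10⁷ = 1.46×10⁻¹⁸ A²
I_n = √(1.46×10⁻¹⁸) = 1.21×10⁻⁹ A = 1.21 nA

1.21 nA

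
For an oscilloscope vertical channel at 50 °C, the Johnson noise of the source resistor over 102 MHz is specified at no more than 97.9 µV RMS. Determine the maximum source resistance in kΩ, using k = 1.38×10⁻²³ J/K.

T = 50 °C + 273.15 = 323.15 K
Johnson–Nyquist: V_n = √(4kTRB) ⇒ R = V_n² / (4kTB)
4kTB = 4 × 1.38×10⁻²³ × 323.15 × 1.02×10⁸ = 1.82×10⁻¹²
R = (9.79×10⁻⁵)² / 1.82×10⁻¹² = 5.27×10³ Ω = 5.27 kΩ

5.27 kΩ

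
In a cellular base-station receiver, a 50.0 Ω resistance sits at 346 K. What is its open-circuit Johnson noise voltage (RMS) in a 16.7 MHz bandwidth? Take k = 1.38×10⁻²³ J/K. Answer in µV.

3.99 µV

V_n = √(4kTRB)
4kTRB = 4 × 1.38×10⁻²³ × 346 × 5.00×10¹ × 1.67×10⁷ = 1.59×10⁻¹¹ V²
V_n = √(1.59×10⁻¹¹) = 3.99×10⁻⁶ V = 3.99 µV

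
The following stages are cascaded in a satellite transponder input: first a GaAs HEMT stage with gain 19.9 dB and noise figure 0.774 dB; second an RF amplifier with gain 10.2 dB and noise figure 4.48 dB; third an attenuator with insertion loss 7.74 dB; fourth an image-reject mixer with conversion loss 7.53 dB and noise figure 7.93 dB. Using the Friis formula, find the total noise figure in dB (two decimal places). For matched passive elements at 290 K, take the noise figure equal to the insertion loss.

0.96 dB

Convert to linear (a loss of L dB is a gain of −L dB): F_i = 10^(NF_i/10), G_i = 10^(G_i,dB/10)
  Stage 1: F_1 = 10^(0.774/10) = 1.195, G_1 = 10^(19.9/10) = 97.72
  Stage 2: F_2 = 10^(4.48/10) = 2.805, G_2 = 10^(10.2/10) = 10.47
  Stage 3: F_3 = 10^(7.74/10) = 5.943, G_3 = 10^(−7.74/10) = 0.1683
  Stage 4: F_4 = 10^(7.93/10) = 6.209, G_4 = 10^(−7.53/10) = 0.1766
Friis cascade:
  F = 1.195 + (2.805 − 1)/97.72 + (5.943 − 1)/1023 + (6.209 − 1)/172.2 = 1.249
NF = 10 log₁₀(1.249) = 0.96 dB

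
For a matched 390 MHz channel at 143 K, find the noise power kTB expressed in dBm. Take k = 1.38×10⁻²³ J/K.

−91.1 dBm

P_n = kTB = 1.38×10⁻²³ × 143 × 3.90×10⁸ = 7.70×10⁻¹³ W
In dBm: 10 log₁₀(7.70×10⁻¹³ / 10⁻³) = −91.1 dBm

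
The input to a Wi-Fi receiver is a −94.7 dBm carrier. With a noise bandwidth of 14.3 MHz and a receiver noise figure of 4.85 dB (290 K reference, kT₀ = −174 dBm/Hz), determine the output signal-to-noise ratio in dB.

2.9 dB

Noise floor: N = −174 + 10 log₁₀(B) + NF
10 log₁₀(1.43×10⁷) = 71.55 dB
N = −174 + 71.55 + 4.85 = −97.60 dBm
SNR = P_sig − N = −94.7 − (−97.60) = 2.90 dB → 2.9 dB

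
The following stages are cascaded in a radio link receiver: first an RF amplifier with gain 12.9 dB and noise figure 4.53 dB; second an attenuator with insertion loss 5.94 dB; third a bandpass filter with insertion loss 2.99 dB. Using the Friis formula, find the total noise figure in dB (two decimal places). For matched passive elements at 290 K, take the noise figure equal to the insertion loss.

Convert to linear (a loss of L dB is a gain of −L dB): F_i = 10^(NF_i/10), G_i = 10^(G_i,dB/10)
  Stage 1: F_1 = 10^(4.53/10) = 2.838, G_1 = 10^(12.9/10) = 19.50
  Stage 2: F_2 = 10^(5.94/10) = 3.926, G_2 = 10^(−5.94/10) = 0.2547
  Stage 3: F_3 = 10^(2.99/10) = 1.991, G_3 = 10^(−2.99/10) = 0.5023
Friis cascade:
  F = 2.838 + (3.926 − 1)/19.50 + (1.991 − 1)/4.966 = 3.187
NF = 10 log₁₀(3.187) = 5.03 dB

5.03 dB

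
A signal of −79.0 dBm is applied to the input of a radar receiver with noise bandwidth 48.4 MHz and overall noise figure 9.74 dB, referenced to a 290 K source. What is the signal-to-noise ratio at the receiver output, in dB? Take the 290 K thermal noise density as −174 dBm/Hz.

8.4 dB

Noise floor: N = −174 + 10 log₁₀(B) + NF
10 log₁₀(4.84×10⁷) = 76.85 dB
N = −174 + 76.85 + 9.74 = −87.41 dBm
SNR = P_sig − N = −79.0 − (−87.41) = 8.41 dB → 8.4 dB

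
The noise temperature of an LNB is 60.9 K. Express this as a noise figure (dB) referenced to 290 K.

F = 1 + T_e/T₀ = 1 + 60.9/290 = 1.21
NF = 10 log₁₀(1.21) = 0.828 dB

0.828 dB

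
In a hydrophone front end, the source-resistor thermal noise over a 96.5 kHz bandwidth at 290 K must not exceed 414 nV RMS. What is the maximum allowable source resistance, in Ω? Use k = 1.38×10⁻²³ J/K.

111 Ω

Johnson–Nyquist: V_n = √(4kTRB) ⇒ R = V_n² / (4kTB)
4kTB = 4 × 1.38×10⁻²³ × 290 × 9.65×10⁴ = 1.54×10⁻¹⁵
R = (4.14×10⁻⁷)² / 1.54×10⁻¹⁵ = 1.11×10² Ω = 111 Ω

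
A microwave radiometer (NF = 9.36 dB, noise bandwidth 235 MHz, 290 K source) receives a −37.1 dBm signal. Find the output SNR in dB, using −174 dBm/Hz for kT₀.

Noise floor: N = −174 + 10 log₁₀(B) + NF
10 log₁₀(2.35×10⁸) = 83.71 dB
N = −174 + 83.71 + 9.36 = −80.93 dBm
SNR = P_sig − N = −37.1 − (−80.93) = 43.83 dB → 43.8 dB

43.8 dB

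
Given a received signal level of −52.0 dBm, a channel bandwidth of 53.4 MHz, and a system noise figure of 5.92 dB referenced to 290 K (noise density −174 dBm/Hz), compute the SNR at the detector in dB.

Noise floor: N = −174 + 10 log₁₀(B) + NF
10 log₁₀(5.34×10⁷) = 77.28 dB
N = −174 + 77.28 + 5.92 = −90.80 dBm
SNR = P_sig − N = −52.0 − (−90.80) = 38.80 dB → 38.8 dB

38.8 dB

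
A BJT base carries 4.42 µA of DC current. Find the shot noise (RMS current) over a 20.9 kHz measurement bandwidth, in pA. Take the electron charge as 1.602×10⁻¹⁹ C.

I_n = √(2qI·B)
2qI·B = 2 × 1.602×10⁻¹⁹ × 4.42×10⁻⁶ × 2.09×10⁴ = 2.96×10⁻²⁰ A²
I_n = √(2.96×10⁻²⁰) = 1.72×10⁻¹⁰ A = 172 pA

172 pA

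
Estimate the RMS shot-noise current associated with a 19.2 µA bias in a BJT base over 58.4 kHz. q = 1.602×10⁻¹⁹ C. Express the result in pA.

I_n = √(2qI·B)
2qI·B = 2 × 1.602×10⁻¹⁹ × 1.92×10⁻⁵ × 5.84×10⁴ = 3.59×10⁻¹⁹ A²
I_n = √(3.59×10⁻¹⁹) = 5.99×10⁻¹⁰ A = 599 pA

599 pA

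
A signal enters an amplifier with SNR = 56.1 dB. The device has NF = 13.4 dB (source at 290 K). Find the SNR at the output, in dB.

By definition F = SNR_in/SNR_out, so in dB: SNR_out = SNR_in − NF
SNR_out = 56.1 − 13.4 = 42.7 dB

42.7 dB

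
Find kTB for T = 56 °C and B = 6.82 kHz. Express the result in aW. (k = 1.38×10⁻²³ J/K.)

T = 56 °C + 273.15 = 329.15 K
P_n = kTB = 1.38×10⁻²³ × 329.15 × 6.82×10³ = 3.10×10⁻¹⁷ W = 31.0 aW

31.0 aW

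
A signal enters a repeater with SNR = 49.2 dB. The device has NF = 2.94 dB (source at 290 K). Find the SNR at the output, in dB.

46.26 dB

By definition F = SNR_in/SNR_out, so in dB: SNR_out = SNR_in − NF
SNR_out = 49.2 − 2.94 = 46.26 dB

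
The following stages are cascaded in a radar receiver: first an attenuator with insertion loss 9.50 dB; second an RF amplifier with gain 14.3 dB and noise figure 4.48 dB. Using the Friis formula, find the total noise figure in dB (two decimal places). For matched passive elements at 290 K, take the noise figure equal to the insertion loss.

Convert to linear (a loss of L dB is a gain of −L dB): F_i = 10^(NF_i/10), G_i = 10^(G_i,dB/10)
  Stage 1: F_1 = 10^(9.50/10) = 8.913, G_1 = 10^(−9.50/10) = 0.1122
  Stage 2: F_2 = 10^(4.48/10) = 2.805, G_2 = 10^(14.3/10) = 26.92
Friis cascade:
  F = 8.913 + (2.805 − 1)/0.1122 = 25.00
NF = 10 log₁₀(25.00) = 13.98 dB

13.98 dB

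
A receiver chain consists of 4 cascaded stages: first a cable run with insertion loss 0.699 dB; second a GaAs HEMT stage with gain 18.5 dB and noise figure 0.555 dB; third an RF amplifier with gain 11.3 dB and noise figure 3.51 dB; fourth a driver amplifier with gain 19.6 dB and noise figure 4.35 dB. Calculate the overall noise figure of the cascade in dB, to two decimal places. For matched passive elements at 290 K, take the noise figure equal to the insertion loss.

1.33 dB

Convert to linear (a loss of L dB is a gain of −L dB): F_i = 10^(NF_i/10), G_i = 10^(G_i,dB/10)
  Stage 1: F_1 = 10^(0.699/10) = 1.175, G_1 = 10^(−0.699/10) = 0.8513
  Stage 2: F_2 = 10^(0.555/10) = 1.136, G_2 = 10^(18.5/10) = 70.79
  Stage 3: F_3 = 10^(3.51/10) = 2.244, G_3 = 10^(11.3/10) = 13.49
  Stage 4: F_4 = 10^(4.35/10) = 2.723, G_4 = 10^(19.6/10) = 91.20
Friis cascade:
  F = 1.175 + (1.136 − 1)/0.8513 + (2.244 − 1)/60.27 + (2.723 − 1)/813.0 = 1.358
NF = 10 log₁₀(1.358) = 1.33 dB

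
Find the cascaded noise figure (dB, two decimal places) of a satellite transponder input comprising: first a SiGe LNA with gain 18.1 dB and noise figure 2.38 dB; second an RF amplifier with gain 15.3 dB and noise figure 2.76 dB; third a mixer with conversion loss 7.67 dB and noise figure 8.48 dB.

Convert to linear (a loss of L dB is a gain of −L dB): F_i = 10^(NF_i/10), G_i = 10^(G_i,dB/10)
  Stage 1: F_1 = 10^(2.38/10) = 1.730, G_1 = 10^(18.1/10) = 64.57
  Stage 2: F_2 = 10^(2.76/10) = 1.888, G_2 = 10^(15.3/10) = 33.88
  Stage 3: F_3 = 10^(8.48/10) = 7.047, G_3 = 10^(−7.67/10) = 0.1710
Friis cascade:
  F = 1.730 + (1.888 − 1)/64.57 + (7.047 − 1)/2188 = 1.746
NF = 10 log₁₀(1.746) = 2.42 dB

2.42 dB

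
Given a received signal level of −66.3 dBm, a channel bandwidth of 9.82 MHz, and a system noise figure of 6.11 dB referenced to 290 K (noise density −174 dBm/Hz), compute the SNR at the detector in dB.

31.7 dB

Noise floor: N = −174 + 10 log₁₀(B) + NF
10 log₁₀(9.82×10⁶) = 69.92 dB
N = −174 + 69.92 + 6.11 = −97.97 dBm
SNR = P_sig − N = −66.3 − (−97.97) = 31.67 dB → 31.7 dB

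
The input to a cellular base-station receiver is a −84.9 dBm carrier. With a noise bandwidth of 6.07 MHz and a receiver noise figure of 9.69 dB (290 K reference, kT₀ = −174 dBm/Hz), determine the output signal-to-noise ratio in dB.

11.6 dB

Noise floor: N = −174 + 10 log₁₀(B) + NF
10 log₁₀(6.07×10⁶) = 67.83 dB
N = −174 + 67.83 + 9.69 = −96.48 dBm
SNR = P_sig − N = −84.9 − (−96.48) = 11.58 dB → 11.6 dB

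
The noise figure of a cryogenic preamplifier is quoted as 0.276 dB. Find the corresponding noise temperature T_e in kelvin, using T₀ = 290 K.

19.0 K

F = 10^(0.276/10) = 1.06561
T_e = (F − 1)·T₀ = (1.06561 − 1) × 290 = 19.0 K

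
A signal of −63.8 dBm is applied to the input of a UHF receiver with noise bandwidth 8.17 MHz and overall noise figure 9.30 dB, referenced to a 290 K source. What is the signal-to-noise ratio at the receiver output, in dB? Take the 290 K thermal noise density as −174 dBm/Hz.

Noise floor: N = −174 + 10 log₁₀(B) + NF
10 log₁₀(8.17×10⁶) = 69.12 dB
N = −174 + 69.12 + 9.30 = −95.58 dBm
SNR = P_sig − N = −63.8 − (−95.58) = 31.78 dB → 31.8 dB

31.8 dB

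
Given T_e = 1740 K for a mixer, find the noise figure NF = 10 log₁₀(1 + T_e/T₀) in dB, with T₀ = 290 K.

8.45 dB

F = 1 + T_e/T₀ = 1 + 1740/290 = 7
NF = 10 log₁₀(7) = 8.45 dB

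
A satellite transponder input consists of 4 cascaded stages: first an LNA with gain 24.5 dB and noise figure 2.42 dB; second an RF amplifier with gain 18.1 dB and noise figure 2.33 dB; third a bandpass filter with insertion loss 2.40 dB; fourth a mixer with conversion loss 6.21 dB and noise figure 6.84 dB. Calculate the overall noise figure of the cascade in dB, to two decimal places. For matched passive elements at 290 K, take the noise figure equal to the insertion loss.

Convert to linear (a loss of L dB is a gain of −L dB): F_i = 10^(NF_i/10), G_i = 10^(G_i,dB/10)
  Stage 1: F_1 = 10^(2.42/10) = 1.746, G_1 = 10^(24.5/10) = 281.8
  Stage 2: F_2 = 10^(2.33/10) = 1.710, G_2 = 10^(18.1/10) = 64.57
  Stage 3: F_3 = 10^(2.40/10) = 1.738, G_3 = 10^(−2.40/10) = 0.5754
  Stage 4: F_4 = 10^(6.84/10) = 4.831, G_4 = 10^(−6.21/10) = 0.2393
Friis cascade:
  F = 1.746 + (1.710 − 1)/281.8 + (1.738 − 1)/1.820×10⁴ + (4.831 − 1)/1.047×10⁴ = 1.749
NF = 10 log₁₀(1.749) = 2.43 dB

2.43 dB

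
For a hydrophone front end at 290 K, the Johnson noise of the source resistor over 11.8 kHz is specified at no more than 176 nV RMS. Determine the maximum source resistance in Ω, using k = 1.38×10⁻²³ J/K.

Johnson–Nyquist: V_n = √(4kTRB) ⇒ R = V_n² / (4kTB)
4kTB = 4 × 1.38×10⁻²³ × 290 × 1.18×10⁴ = 1.89×10⁻¹⁶
R = (1.76×10⁻⁷)² / 1.89×10⁻¹⁶ = 1.64×10² Ω = 164 Ω

164 Ω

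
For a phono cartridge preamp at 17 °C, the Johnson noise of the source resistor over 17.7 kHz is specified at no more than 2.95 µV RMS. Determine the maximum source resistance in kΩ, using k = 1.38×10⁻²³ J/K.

30.7 kΩ

T = 17 °C + 273.15 = 290.15 K
Johnson–Nyquist: V_n = √(4kTRB) ⇒ R = V_n² / (4kTB)
4kTB = 4 × 1.38×10⁻²³ × 290.15 × 1.77×10⁴ = 2.83×10⁻¹⁶
R = (2.95×10⁻⁶)² / 2.83×10⁻¹⁶ = 3.07×10⁴ Ω = 30.7 kΩ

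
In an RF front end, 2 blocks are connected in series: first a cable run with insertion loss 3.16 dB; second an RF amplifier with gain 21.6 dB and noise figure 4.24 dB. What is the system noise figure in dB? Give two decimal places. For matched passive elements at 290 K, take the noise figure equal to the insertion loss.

7.40 dB

Convert to linear (a loss of L dB is a gain of −L dB): F_i = 10^(NF_i/10), G_i = 10^(G_i,dB/10)
  Stage 1: F_1 = 10^(3.16/10) = 2.070, G_1 = 10^(−3.16/10) = 0.4831
  Stage 2: F_2 = 10^(4.24/10) = 2.655, G_2 = 10^(21.6/10) = 144.5
Friis cascade:
  F = 2.070 + (2.655 − 1)/0.4831 = 5.495
NF = 10 log₁₀(5.495) = 7.40 dB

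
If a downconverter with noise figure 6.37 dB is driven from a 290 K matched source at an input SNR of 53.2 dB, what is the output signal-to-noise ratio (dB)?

46.83 dB

By definition F = SNR_in/SNR_out, so in dB: SNR_out = SNR_in − NF
SNR_out = 53.2 − 6.37 = 46.83 dB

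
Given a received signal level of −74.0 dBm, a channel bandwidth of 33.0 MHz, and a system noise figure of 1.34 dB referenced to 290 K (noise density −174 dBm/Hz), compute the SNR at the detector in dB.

Noise floor: N = −174 + 10 log₁₀(B) + NF
10 log₁₀(3.30×10⁷) = 75.19 dB
N = −174 + 75.19 + 1.34 = −97.47 dBm
SNR = P_sig − N = −74.0 − (−97.47) = 23.47 dB → 23.5 dB

23.5 dB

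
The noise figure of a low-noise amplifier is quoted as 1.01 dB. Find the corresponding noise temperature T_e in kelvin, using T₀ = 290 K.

F = 10^(1.01/10) = 1.26183
T_e = (F − 1)·T₀ = (1.26183 − 1) × 290 = 75.9 K

75.9 K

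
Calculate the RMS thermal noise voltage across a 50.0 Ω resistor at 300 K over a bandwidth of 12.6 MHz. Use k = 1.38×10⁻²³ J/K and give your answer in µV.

V_n = √(4kTRB)
4kTRB = 4 × 1.38×10⁻²³ × 300 × 5.00×10¹ × 1.26×10⁷ = 1.04×10⁻¹¹ V²
V_n = √(1.04×10⁻¹¹) = 3.23×10⁻⁶ V = 3.23 µV

3.23 µV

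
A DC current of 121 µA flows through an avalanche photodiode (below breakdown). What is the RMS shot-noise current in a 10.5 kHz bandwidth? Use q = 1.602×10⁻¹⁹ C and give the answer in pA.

638 pA

I_n = √(2qI·B)
2qI·B = 2 × 1.602×10⁻¹⁹ × 1.21×10⁻⁴ × 1.05×10⁴ = 4.07×10⁻¹⁹ A²
I_n = √(4.07×10⁻¹⁹) = 6.38×10⁻¹⁰ A = 638 pA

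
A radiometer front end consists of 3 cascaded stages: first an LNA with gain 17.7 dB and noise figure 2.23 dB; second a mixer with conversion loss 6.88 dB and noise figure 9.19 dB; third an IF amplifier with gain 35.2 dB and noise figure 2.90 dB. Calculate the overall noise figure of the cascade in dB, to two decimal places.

Convert to linear (a loss of L dB is a gain of −L dB): F_i = 10^(NF_i/10), G_i = 10^(G_i,dB/10)
  Stage 1: F_1 = 10^(2.23/10) = 1.671, G_1 = 10^(17.7/10) = 58.88
  Stage 2: F_2 = 10^(9.19/10) = 8.299, G_2 = 10^(−6.88/10) = 0.2051
  Stage 3: F_3 = 10^(2.90/10) = 1.950, G_3 = 10^(35.2/10) = 3311
Friis cascade:
  F = 1.671 + (8.299 − 1)/58.88 + (1.950 − 1)/12.08 = 1.874
NF = 10 log₁₀(1.874) = 2.73 dB

2.73 dB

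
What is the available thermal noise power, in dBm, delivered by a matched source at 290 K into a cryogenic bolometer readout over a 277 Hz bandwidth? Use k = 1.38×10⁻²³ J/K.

−149.6 dBm

P_n = kTB = 1.38×10⁻²³ × 290 × 2.77×10² = 1.11×10⁻¹⁸ W
In dBm: 10 log₁₀(1.11×10⁻¹⁸ / 10⁻³) = −149.6 dBm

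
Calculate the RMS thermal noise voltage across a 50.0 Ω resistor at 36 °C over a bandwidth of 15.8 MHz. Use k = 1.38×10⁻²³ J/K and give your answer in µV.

T = 36 °C + 273.15 = 309.15 K
V_n = √(4kTRB)
4kTRB = 4 × 1.38×10⁻²³ × 309.15 × 5.00×10¹ × 1.58×10⁷ = 1.35×10⁻¹¹ V²
V_n = √(1.35×10⁻¹¹) = 3.67×10⁻⁶ V = 3.67 µV

3.67 µV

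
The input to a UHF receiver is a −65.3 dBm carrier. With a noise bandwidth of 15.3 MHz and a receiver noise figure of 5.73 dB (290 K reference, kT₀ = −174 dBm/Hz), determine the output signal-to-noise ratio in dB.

31.1 dB

Noise floor: N = −174 + 10 log₁₀(B) + NF
10 log₁₀(1.53×10⁷) = 71.85 dB
N = −174 + 71.85 + 5.73 = −96.42 dBm
SNR = P_sig − N = −65.3 − (−96.42) = 31.12 dB → 31.1 dB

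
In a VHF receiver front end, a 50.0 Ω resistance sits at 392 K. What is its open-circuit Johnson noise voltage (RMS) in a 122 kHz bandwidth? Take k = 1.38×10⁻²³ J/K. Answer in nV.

363 nV

V_n = √(4kTRB)
4kTRB = 4 × 1.38×10⁻²³ × 392 × 5.00×10¹ × 1.22×10⁵ = 1.32×10⁻¹³ V²
V_n = √(1.32×10⁻¹³) = 3.63×10⁻⁷ V = 363 nV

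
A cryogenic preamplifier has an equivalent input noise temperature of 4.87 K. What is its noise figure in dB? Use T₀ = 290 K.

F = 1 + T_e/T₀ = 1 + 4.87/290 = 1.01679
NF = 10 log₁₀(1.01679) = 0.072 dB

0.072 dB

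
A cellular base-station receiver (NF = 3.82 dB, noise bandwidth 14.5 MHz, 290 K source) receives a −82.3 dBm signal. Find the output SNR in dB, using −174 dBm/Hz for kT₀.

16.3 dB

Noise floor: N = −174 + 10 log₁₀(B) + NF
10 log₁₀(1.45×10⁷) = 71.61 dB
N = −174 + 71.61 + 3.82 = −98.57 dBm
SNR = P_sig − N = −82.3 − (−98.57) = 16.27 dB → 16.3 dB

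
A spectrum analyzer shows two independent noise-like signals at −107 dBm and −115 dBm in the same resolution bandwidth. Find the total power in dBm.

Convert to linear, add, convert back:
P₁ = 2.00×10⁻¹⁴ W, P₂ = 3.16×10⁻¹⁵ W
P_tot = 2.31×10⁻¹⁴ W → 10 log₁₀(P_tot / 10⁻³) = −106.4 dBm

−106.4 dBm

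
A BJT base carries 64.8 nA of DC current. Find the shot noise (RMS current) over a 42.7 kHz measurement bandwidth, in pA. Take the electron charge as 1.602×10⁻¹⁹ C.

I_n = √(2qI·B)
2qI·B = 2 × 1.602×10⁻¹⁹ × 6.48×10⁻⁸ × 4.27×10⁴ = 8.87×10⁻²² A²
I_n = √(8.87×10⁻²²) = 2.98×10⁻¹¹ A = 29.8 pA

29.8 pA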